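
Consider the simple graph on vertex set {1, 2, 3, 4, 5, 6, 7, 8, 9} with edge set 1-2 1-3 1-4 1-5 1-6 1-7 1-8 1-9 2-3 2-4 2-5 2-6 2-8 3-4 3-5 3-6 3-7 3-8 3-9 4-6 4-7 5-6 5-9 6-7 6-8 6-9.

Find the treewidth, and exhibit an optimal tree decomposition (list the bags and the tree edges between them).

The largest bag has 5 vertices, giving width 4; this decomposition certifies tw(G) ≤ 4. For the lower bound, the 5 vertices {1, 3, 5, 6, 9} are pairwise adjacent, and any tree decomposition puts a clique entirely inside one bag — forcing width ≥ 4. Therefore the treewidth is 4.

Treewidth 4.
One optimal decomposition is:
Bags: B1 = {1, 2, 3, 4, 6}  B2 = {1, 2, 3, 5, 6}  B3 = {1, 3, 4, 6, 7}  B4 = {1, 3, 5, 6, 9}  B5 = {1, 2, 3, 6, 8}
Tree: B1–B2, B1–B3, B2–B4, B2–B5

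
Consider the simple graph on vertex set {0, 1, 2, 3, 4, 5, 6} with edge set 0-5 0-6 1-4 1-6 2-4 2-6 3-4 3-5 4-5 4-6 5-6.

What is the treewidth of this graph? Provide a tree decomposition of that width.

Treewidth 2.
One such decomposition:
Bags: B1 = {3, 4, 5}  B2 = {4, 5, 6}  B3 = {2, 4, 6}  B4 = {0, 5, 6}  B5 = {1, 4, 6}
Tree: B1–B2, B2–B3, B2–B4, B2–B5

Each bag holds 3 vertices, so the decomposition has width 2, which upper-bounds the treewidth. For the lower bound, the 3 vertices {0, 5, 6} are pairwise adjacent, and any tree decomposition puts a clique entirely inside one bag — forcing width ≥ 2. Therefore the treewidth is 2.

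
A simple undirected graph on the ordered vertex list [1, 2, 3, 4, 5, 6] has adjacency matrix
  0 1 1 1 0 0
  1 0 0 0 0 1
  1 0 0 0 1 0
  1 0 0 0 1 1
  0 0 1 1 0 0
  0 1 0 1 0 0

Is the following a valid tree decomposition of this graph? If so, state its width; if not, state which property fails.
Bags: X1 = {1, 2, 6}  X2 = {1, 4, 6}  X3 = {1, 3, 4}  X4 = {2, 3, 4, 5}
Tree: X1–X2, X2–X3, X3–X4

A tree decomposition must satisfy three properties: every vertex lies in some bag; for every edge, both endpoints lie together in some bag; and for every vertex, the bags containing it form a connected subtree. Here bags containing vertex 2 are not connected in the tree, so the decomposition is invalid.

No — bags containing vertex 2 are not connected in the tree.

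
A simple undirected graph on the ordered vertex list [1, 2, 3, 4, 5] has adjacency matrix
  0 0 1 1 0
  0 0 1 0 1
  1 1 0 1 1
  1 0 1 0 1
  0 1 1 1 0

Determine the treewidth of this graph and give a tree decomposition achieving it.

Treewidth 2.
One optimal decomposition is:
Bags: B1 = {3, 4, 5}  B2 = {2, 3, 5}  B3 = {1, 3, 4}
Tree: B1–B2, B1–B3

Every bag has size at most 3, so the width is 3 − 1 = 2 and tw(G) ≤ 2. Conversely, {2, 3, 5} is a clique of size 3, and the vertices of any clique must share a bag in every tree decomposition; so some bag has ≥ 3 vertices and tw(G) ≥ 2. Therefore the treewidth is 2.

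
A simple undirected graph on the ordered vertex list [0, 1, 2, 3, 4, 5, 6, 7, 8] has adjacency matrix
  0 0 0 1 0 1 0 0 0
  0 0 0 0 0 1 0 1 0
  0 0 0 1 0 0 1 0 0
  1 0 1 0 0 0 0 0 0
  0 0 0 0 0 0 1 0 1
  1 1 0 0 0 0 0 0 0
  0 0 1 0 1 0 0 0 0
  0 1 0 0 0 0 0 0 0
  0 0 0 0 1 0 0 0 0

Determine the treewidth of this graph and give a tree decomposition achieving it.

Each bag holds 2 vertices, so the decomposition has width 1, which upper-bounds the treewidth. Any graph with an edge has treewidth ≥ 1, and G has the edge 7–1. Combining the bounds, tw(G) = 1.

Treewidth 1.
One such decomposition:
Bags: B1 = {1, 7}  B2 = {1, 5}  B3 = {0, 5}  B4 = {0, 3}  B5 = {2, 3}  B6 = {2, 6}  B7 = {4, 6}  B8 = {4, 8}
Tree: B1–B2, B2–B3, B3–B4, B4–B5, B5–B6, B6–B7, B7–B8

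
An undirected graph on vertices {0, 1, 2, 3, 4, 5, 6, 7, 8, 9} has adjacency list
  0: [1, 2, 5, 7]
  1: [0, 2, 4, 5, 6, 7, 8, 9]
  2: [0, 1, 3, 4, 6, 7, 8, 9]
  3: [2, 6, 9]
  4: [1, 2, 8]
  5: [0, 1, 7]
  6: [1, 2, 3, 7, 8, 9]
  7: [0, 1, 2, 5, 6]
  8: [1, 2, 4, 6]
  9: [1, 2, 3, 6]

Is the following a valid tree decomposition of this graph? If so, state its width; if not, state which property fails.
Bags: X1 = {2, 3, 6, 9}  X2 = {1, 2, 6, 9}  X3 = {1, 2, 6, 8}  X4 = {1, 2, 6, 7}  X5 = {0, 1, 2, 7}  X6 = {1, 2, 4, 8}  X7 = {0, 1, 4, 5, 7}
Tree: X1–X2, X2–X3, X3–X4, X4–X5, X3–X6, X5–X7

A tree decomposition must satisfy three properties: every vertex lies in some bag; for every edge, both endpoints lie together in some bag; and for every vertex, the bags containing it form a connected subtree. Here bags containing vertex 4 are not connected in the tree, so the decomposition is invalid.

No — bags containing vertex 4 are not connected in the tree.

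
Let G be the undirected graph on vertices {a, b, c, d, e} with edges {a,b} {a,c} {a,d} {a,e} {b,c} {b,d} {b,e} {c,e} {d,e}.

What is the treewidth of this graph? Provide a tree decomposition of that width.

Each bag holds 4 vertices, so the decomposition has width 3, which upper-bounds the treewidth. Conversely, {a, b, d, e} is a clique of size 4, and the vertices of any clique must share a bag in every tree decomposition; so some bag has ≥ 4 vertices and tw(G) ≥ 3. Hence tw(G) = 3 exactly.

Treewidth 3.
One optimal decomposition is:
Bags: B1 = {a, b, d, e}  B2 = {a, b, c, e}
Tree: B1–B2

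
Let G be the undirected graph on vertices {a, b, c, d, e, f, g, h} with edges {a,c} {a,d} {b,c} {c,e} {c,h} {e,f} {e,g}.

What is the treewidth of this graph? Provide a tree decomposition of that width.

Treewidth 1.
Bags: B1 = {c, h}  B2 = {c, e}  B3 = {e, f}  B4 = {a, c}  B5 = {b, c}  B6 = {a, d}  B7 = {e, g}
Tree: B1–B2, B2–B3, B2–B4, B4–B5, B4–B6, B2–B7

The largest bag has 2 vertices, giving width 1; this decomposition certifies tw(G) ≤ 1. Any graph with an edge has treewidth ≥ 1, and G has the edge c–h. Combining the bounds, tw(G) = 1.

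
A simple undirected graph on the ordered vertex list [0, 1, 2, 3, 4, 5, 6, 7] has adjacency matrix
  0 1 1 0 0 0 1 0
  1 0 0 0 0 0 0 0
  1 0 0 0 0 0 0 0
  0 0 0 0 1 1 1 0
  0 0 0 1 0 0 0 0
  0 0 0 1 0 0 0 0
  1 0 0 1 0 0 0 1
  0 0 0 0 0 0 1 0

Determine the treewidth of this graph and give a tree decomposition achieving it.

Every bag has size at most 2, so the width is 2 − 1 = 1 and tw(G) ≤ 1. Since G has at least one edge (e.g. 0–6), it is not an edgeless graph, so tw(G) ≥ 1. Therefore the treewidth is 1.

Treewidth 1.
One optimal decomposition is:
Bags: B1 = {0, 6}  B2 = {0, 1}  B3 = {3, 6}  B4 = {3, 5}  B5 = {6, 7}  B6 = {3, 4}  B7 = {0, 2}
Tree: B1–B2, B1–B3, B3–B4, B1–B5, B4–B6, B2–B7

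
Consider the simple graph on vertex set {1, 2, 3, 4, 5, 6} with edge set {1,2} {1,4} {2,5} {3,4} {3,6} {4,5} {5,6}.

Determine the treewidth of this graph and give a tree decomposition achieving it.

Every bag has size at most 3, so the width is 3 − 1 = 2 and tw(G) ≤ 2. For the lower bound, G contains the cycle 2–1–4–5–2, so G is not a forest; only forests have treewidth ≤ 1, hence tw(G) ≥ 2. Therefore the treewidth is 2.

Treewidth 2.
One optimal decomposition is:
Bags: B1 = {1, 2, 5}  B2 = {1, 4, 5}  B3 = {4, 5, 6}  B4 = {3, 4, 6}
Tree: B1–B2, B2–B3, B3–B4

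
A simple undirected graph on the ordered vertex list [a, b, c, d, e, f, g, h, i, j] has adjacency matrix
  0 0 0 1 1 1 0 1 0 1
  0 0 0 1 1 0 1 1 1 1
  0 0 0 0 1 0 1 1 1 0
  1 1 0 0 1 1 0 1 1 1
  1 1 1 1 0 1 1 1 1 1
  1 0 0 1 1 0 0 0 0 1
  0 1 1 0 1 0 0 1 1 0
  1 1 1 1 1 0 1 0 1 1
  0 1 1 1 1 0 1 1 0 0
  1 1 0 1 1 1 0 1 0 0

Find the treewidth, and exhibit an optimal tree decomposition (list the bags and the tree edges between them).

Each bag holds 5 vertices, so the decomposition has width 4, which upper-bounds the treewidth. On the other hand G contains the 5-clique {a, d, e, h, j}. A clique must lie in a single bag of any decomposition, so no decomposition can have width below 4. Therefore the treewidth is 4.

Treewidth 4.
Bags: B1 = {b, d, e, h, j}  B2 = {b, d, e, h, i}  B3 = {a, d, e, h, j}  B4 = {a, d, e, f, j}  B5 = {b, e, g, h, i}  B6 = {c, e, g, h, i}
Tree: B1–B2, B1–B3, B3–B4, B2–B5, B5–B6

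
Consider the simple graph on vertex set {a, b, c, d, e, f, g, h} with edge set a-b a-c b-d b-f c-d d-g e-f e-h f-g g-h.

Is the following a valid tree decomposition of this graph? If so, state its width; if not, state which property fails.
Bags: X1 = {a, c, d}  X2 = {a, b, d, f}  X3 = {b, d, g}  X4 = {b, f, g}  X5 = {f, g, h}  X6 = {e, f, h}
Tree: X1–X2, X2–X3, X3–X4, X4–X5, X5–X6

No — bags containing vertex f are not connected in the tree.

A tree decomposition must satisfy three properties: every vertex lies in some bag; for every edge, both endpoints lie together in some bag; and for every vertex, the bags containing it form a connected subtree. Here bags containing vertex f are not connected in the tree, so the decomposition is invalid.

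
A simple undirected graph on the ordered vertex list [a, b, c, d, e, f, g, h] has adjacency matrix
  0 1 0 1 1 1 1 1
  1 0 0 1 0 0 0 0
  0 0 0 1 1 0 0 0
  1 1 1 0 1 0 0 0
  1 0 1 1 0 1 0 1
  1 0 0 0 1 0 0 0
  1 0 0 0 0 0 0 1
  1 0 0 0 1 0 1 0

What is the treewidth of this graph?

A width-2 tree decomposition is:
Bags: B1 = {a, d, e}  B2 = {a, e, h}  B3 = {a, e, f}  B4 = {a, g, h}  B5 = {c, d, e}  B6 = {a, b, d}
Tree: B1–B2, B1–B3, B2–B4, B1–B5, B1–B6
Every bag has size at most 3, so the width is 3 − 1 = 2 and tw(G) ≤ 2. For the lower bound, the 3 vertices {c, d, e} are pairwise adjacent, and any tree decomposition puts a clique entirely inside one bag — forcing width ≥ 2. Hence tw(G) = 2 exactly.

2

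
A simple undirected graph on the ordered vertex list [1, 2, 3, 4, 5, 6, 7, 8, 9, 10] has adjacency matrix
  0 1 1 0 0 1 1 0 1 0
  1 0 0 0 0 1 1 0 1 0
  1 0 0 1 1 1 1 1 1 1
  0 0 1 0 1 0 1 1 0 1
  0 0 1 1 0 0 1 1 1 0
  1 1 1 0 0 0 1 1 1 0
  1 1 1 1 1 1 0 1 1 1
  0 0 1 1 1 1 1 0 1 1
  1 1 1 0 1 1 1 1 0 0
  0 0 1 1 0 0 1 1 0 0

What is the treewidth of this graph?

4

A width-4 tree decomposition is:
Bags: B1 = {3, 5, 7, 8, 9}  B2 = {3, 4, 5, 7, 8}  B3 = {3, 6, 7, 8, 9}  B4 = {1, 3, 6, 7, 9}  B5 = {1, 2, 6, 7, 9}  B6 = {3, 4, 7, 8, 10}
Tree: B1–B2, B1–B3, B3–B4, B4–B5, B2–B6
Every bag has size at most 5, so the width is 5 − 1 = 4 and tw(G) ≤ 4. Conversely, {1, 2, 6, 7, 9} is a clique of size 5, and the vertices of any clique must share a bag in every tree decomposition; so some bag has ≥ 5 vertices and tw(G) ≥ 4. Therefore the treewidth is 4.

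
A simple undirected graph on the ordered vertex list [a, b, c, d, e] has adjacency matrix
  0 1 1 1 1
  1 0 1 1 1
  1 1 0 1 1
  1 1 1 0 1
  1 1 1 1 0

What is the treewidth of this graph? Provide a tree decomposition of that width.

A single bag containing all 5 vertices is trivially a valid decomposition of width 4. Conversely, {a, b, c, d, e} is a clique of size 5, and the vertices of any clique must share a bag in every tree decomposition; so some bag has ≥ 5 vertices and tw(G) ≥ 4. Combining the bounds, tw(G) = 4.

Treewidth 4.
One optimal decomposition is:
Bags: B1 = {a, b, c, d, e}
Tree: (single bag)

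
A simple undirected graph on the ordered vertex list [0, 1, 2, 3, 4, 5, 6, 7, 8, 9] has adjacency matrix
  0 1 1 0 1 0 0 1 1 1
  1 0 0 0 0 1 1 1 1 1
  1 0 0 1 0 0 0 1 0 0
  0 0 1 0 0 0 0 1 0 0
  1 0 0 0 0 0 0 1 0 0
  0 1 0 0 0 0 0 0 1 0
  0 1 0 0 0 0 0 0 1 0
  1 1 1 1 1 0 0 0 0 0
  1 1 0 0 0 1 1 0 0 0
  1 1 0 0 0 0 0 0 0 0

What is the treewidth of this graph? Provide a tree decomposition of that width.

Treewidth 2.
One such decomposition:
Bags: B1 = {0, 1, 8}  B2 = {0, 1, 7}  B3 = {0, 1, 9}  B4 = {0, 2, 7}  B5 = {1, 5, 8}  B6 = {1, 6, 8}  B7 = {2, 3, 7}  B8 = {0, 4, 7}
Tree: B1–B2, B1–B3, B2–B4, B1–B5, B5–B6, B4–B7, B2–B8

Every bag has size at most 3, so the width is 3 − 1 = 2 and tw(G) ≤ 2. Conversely, {0, 1, 8} is a clique of size 3, and the vertices of any clique must share a bag in every tree decomposition; so some bag has ≥ 3 vertices and tw(G) ≥ 2. The upper and lower bounds meet at 2, so that is the treewidth.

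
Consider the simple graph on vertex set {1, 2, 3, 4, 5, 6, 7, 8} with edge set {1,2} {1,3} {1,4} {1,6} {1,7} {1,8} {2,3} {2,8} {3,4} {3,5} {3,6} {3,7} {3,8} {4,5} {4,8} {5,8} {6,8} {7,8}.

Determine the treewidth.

A width-3 tree decomposition is:
Bags: B1 = {1, 3, 4, 8}  B2 = {1, 3, 6, 8}  B3 = {3, 4, 5, 8}  B4 = {1, 2, 3, 8}  B5 = {1, 3, 7, 8}
Tree: B1–B2, B1–B3, B1–B4, B1–B5
The largest bag has 4 vertices, giving width 3; this decomposition certifies tw(G) ≤ 3. For the lower bound, the 4 vertices {1, 2, 3, 8} are pairwise adjacent, and any tree decomposition puts a clique entirely inside one bag — forcing width ≥ 3. Therefore the treewidth is 3.

3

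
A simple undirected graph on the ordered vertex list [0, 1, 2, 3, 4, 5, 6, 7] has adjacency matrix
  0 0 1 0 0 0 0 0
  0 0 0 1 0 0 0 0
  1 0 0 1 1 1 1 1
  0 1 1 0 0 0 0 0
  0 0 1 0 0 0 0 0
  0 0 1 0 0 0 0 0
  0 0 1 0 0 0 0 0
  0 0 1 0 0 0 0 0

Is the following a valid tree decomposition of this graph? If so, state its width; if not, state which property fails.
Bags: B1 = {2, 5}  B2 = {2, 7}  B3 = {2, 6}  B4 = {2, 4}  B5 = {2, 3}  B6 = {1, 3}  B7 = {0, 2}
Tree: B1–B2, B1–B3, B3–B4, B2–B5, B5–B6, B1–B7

Checking the three conditions: (i) the bags cover all of {0, 1, 2, 3, 4, 5, 6, 7}; (ii) for each edge, some bag contains both endpoints; (iii) the bags containing any fixed vertex form a subtree. All hold, so the decomposition is valid with width 2 − 1 = 1.

Yes; width 1.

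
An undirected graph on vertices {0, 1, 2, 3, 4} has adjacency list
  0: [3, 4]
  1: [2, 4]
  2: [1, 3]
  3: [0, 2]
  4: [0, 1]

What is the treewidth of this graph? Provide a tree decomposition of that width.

The largest bag has 3 vertices, giving width 2; this decomposition certifies tw(G) ≤ 2. Since 3–2–1–4–0–3 is a cycle in G, G is not acyclic. Forests are exactly the graphs of treewidth ≤ 1, so tw(G) ≥ 2. Combining the bounds, tw(G) = 2.

Treewidth 2.
One optimal decomposition is:
Bags: B1 = {1, 2, 3}  B2 = {1, 3, 4}  B3 = {0, 3, 4}
Tree: B1–B2, B2–B3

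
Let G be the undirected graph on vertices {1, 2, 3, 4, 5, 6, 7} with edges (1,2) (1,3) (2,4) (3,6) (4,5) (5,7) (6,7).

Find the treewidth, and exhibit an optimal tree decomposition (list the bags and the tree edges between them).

The largest bag has 3 vertices, giving width 2; this decomposition certifies tw(G) ≤ 2. Since 6–7–5–4–2–1–3–6 is a cycle in G, G is not acyclic. Forests are exactly the graphs of treewidth ≤ 1, so tw(G) ≥ 2. Therefore the treewidth is 2.

Treewidth 2.
One optimal decomposition is:
Bags: B1 = {5, 6, 7}  B2 = {4, 5, 6}  B3 = {2, 4, 6}  B4 = {1, 2, 6}  B5 = {1, 3, 6}
Tree: B1–B2, B2–B3, B3–B4, B4–B5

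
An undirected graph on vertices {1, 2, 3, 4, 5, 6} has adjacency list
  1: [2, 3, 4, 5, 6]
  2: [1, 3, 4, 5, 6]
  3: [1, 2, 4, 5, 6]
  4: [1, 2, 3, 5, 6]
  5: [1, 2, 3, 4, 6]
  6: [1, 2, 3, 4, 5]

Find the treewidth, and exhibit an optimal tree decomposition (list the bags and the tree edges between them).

Treewidth 5.
One such decomposition:
Bags: B1 = {1, 2, 3, 4, 5, 6}
Tree: (single bag)

With just one bag of size 6, the width is 6 − 1 = 5, so tw(G) ≤ 5. Conversely, {1, 2, 3, 4, 5, 6} is a clique of size 6, and the vertices of any clique must share a bag in every tree decomposition; so some bag has ≥ 6 vertices and tw(G) ≥ 5. The upper and lower bounds meet at 5, so that is the treewidth.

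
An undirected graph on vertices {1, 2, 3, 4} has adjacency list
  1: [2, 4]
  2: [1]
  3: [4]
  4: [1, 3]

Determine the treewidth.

A width-1 tree decomposition is:
Bags: B1 = {1, 2}  B2 = {1, 4}  B3 = {3, 4}
Tree: B1–B2, B2–B3
The largest bag has 2 vertices, giving width 1; this decomposition certifies tw(G) ≤ 1. G has an edge, so its treewidth is at least 1. Combining the bounds, tw(G) = 1.

1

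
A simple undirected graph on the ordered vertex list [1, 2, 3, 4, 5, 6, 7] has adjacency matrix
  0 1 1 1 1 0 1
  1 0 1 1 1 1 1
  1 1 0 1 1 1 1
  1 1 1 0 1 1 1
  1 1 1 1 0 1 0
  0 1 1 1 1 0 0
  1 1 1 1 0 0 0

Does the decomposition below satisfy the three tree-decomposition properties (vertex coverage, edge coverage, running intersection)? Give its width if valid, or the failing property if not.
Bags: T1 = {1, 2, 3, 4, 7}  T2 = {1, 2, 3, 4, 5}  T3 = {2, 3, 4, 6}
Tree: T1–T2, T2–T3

No — edge (5,6) lies in no bag.

A tree decomposition must satisfy three properties: every vertex lies in some bag; for every edge, both endpoints lie together in some bag; and for every vertex, the bags containing it form a connected subtree. Here edge (5,6) lies in no bag, so the decomposition is invalid.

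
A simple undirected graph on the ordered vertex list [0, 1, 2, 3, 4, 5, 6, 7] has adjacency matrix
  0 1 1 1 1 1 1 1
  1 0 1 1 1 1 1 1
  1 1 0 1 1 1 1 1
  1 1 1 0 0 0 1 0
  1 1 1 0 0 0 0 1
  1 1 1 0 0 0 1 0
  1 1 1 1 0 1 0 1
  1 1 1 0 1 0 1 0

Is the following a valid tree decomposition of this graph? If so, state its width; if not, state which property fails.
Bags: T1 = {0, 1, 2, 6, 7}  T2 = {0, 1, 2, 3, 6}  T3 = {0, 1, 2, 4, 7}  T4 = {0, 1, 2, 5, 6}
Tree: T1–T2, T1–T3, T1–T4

Yes; width 4.

Vertex coverage: the bags together contain {0, 1, 2, 3, 4, 5, 6, 7}, the full vertex set. Edge coverage: each edge of G has both endpoints in at least one bag. Running intersection: for every vertex, the bags containing it form a connected subtree. All three properties hold, so this is a valid tree decomposition of width max|bag| − 1 = 4, and hence tw(G) ≤ 4.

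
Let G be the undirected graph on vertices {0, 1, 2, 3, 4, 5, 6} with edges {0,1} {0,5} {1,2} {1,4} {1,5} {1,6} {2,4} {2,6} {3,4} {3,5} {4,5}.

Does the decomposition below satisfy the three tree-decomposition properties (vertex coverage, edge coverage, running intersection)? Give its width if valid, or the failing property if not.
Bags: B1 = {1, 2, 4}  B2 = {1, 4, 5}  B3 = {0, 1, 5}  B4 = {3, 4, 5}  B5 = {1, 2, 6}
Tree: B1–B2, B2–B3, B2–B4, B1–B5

Checking the three conditions: (i) the bags cover all of {0, 1, 2, 3, 4, 5, 6}; (ii) for each edge, some bag contains both endpoints; (iii) the bags containing any fixed vertex form a subtree. All hold, so the decomposition is valid with width 3 − 1 = 2.

Yes; width 2.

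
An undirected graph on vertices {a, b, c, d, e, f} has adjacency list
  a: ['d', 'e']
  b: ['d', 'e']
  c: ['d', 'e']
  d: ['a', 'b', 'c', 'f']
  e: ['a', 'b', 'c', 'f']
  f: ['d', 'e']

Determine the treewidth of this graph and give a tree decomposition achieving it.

Each bag holds 3 vertices, so the decomposition has width 2, which upper-bounds the treewidth. Since d–a–e–b–d is a cycle in G, G is not acyclic. Forests are exactly the graphs of treewidth ≤ 1, so tw(G) ≥ 2. Therefore the treewidth is 2.

Treewidth 2.
One optimal decomposition is:
Bags: B1 = {a, d, e}  B2 = {b, d, e}  B3 = {d, e, f}  B4 = {c, d, e}
Tree: B1–B2, B2–B3, B3–B4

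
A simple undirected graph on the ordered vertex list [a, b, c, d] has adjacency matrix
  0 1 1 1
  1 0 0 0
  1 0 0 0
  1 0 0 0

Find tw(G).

1

A width-1 tree decomposition is:
Bags: B1 = {a, b}  B2 = {a, d}  B3 = {a, c}
Tree: B1–B2, B1–B3
Every bag has size at most 2, so the width is 2 − 1 = 1 and tw(G) ≤ 1. G has an edge, so its treewidth is at least 1. Therefore the treewidth is 1.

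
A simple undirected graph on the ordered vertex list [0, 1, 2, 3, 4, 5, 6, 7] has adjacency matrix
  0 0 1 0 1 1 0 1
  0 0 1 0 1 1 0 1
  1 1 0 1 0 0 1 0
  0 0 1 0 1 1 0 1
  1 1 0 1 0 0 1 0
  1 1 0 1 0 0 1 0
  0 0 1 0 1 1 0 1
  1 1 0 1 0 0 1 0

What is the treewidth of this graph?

A width-4 tree decomposition is:
Bags: B1 = {1, 2, 4, 5, 7}  B2 = {0, 2, 4, 5, 7}  B3 = {2, 3, 4, 5, 7}  B4 = {2, 4, 5, 6, 7}
Tree: B1–B2, B2–B3, B3–B4
Each bag holds 5 vertices, so the decomposition has width 4, which upper-bounds the treewidth. For the lower bound: the 5 vertex sets {1,7}, {0,5}, {3,4}, {2}, {6} are disjoint, each induces a connected subgraph, and every pair is joined by at least one edge of G. Contracting each set to a single vertex therefore yields K_{5} as a minor, and since treewidth is minor-monotone, tw(G) ≥ tw(K_{5}) = 4. Hence tw(G) = 4 exactly.

4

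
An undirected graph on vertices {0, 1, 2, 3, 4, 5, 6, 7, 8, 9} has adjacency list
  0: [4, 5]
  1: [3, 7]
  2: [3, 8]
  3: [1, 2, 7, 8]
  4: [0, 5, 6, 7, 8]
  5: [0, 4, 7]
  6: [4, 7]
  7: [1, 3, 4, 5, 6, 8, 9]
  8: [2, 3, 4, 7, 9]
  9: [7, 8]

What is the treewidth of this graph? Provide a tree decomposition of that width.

Every bag has size at most 3, so the width is 3 − 1 = 2 and tw(G) ≤ 2. For the lower bound, the 3 vertices {0, 4, 5} are pairwise adjacent, and any tree decomposition puts a clique entirely inside one bag — forcing width ≥ 2. The upper and lower bounds meet at 2, so that is the treewidth.

Treewidth 2.
One such decomposition:
Bags: B1 = {3, 7, 8}  B2 = {1, 3, 7}  B3 = {7, 8, 9}  B4 = {4, 7, 8}  B5 = {4, 6, 7}  B6 = {4, 5, 7}  B7 = {2, 3, 8}  B8 = {0, 4, 5}
Tree: B1–B2, B1–B3, B1–B4, B4–B5, B5–B6, B1–B7, B6–B8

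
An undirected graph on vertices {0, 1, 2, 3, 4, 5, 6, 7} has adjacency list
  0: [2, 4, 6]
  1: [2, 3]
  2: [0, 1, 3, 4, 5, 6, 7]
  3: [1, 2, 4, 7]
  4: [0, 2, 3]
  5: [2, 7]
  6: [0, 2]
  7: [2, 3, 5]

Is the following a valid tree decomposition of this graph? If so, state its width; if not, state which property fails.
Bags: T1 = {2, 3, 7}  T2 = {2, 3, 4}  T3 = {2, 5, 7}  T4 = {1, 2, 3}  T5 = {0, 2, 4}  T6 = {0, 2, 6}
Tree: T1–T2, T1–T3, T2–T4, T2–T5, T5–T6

Checking the three conditions: (i) the bags cover all of {0, 1, 2, 3, 4, 5, 6, 7}; (ii) for each edge, some bag contains both endpoints; (iii) the bags containing any fixed vertex form a subtree. All hold, so the decomposition is valid with width 3 − 1 = 2.

Yes; width 2.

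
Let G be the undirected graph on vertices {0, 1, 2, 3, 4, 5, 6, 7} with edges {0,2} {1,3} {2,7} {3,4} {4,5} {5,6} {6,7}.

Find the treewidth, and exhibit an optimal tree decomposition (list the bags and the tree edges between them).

Every bag has size at most 2, so the width is 2 − 1 = 1 and tw(G) ≤ 1. G has an edge, so its treewidth is at least 1. Therefore the treewidth is 1.

Treewidth 1.
Bags: B1 = {0, 2}  B2 = {2, 7}  B3 = {6, 7}  B4 = {5, 6}  B5 = {4, 5}  B6 = {3, 4}  B7 = {1, 3}
Tree: B1–B2, B2–B3, B3–B4, B4–B5, B5–B6, B6–B7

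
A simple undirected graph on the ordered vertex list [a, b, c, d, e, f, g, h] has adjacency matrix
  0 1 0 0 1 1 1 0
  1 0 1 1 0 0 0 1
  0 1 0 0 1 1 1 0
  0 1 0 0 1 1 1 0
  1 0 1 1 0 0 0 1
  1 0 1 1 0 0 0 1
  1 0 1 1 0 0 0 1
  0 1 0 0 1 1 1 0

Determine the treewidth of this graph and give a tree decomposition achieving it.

The largest bag has 5 vertices, giving width 4; this decomposition certifies tw(G) ≤ 4. For the lower bound: the 5 vertex sets {a,b}, {d,f}, {c,g}, {e}, {h} are disjoint, each induces a connected subgraph, and every pair is joined by at least one edge of G. Contracting each set to a single vertex therefore yields K_{5} as a minor, and since treewidth is minor-monotone, tw(G) ≥ tw(K_{5}) = 4. The upper and lower bounds meet at 4, so that is the treewidth.

Treewidth 4.
One optimal decomposition is:
Bags: B1 = {a, b, e, f, g}  B2 = {b, d, e, f, g}  B3 = {b, c, e, f, g}  B4 = {b, e, f, g, h}
Tree: B1–B2, B2–B3, B3–B4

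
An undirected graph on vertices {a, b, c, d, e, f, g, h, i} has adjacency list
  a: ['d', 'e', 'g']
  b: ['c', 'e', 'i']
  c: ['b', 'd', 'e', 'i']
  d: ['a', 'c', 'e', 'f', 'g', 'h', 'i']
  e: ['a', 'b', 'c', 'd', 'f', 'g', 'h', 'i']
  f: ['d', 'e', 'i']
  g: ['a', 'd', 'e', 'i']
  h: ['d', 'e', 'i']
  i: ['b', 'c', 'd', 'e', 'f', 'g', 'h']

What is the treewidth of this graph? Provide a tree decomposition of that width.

The largest bag has 4 vertices, giving width 3; this decomposition certifies tw(G) ≤ 3. For the lower bound, the 4 vertices {a, d, e, g} are pairwise adjacent, and any tree decomposition puts a clique entirely inside one bag — forcing width ≥ 3. Hence tw(G) = 3 exactly.

Treewidth 3.
One optimal decomposition is:
Bags: B1 = {d, e, h, i}  B2 = {c, d, e, i}  B3 = {d, e, g, i}  B4 = {d, e, f, i}  B5 = {a, d, e, g}  B6 = {b, c, e, i}
Tree: B1–B2, B1–B3, B2–B4, B3–B5, B2–B6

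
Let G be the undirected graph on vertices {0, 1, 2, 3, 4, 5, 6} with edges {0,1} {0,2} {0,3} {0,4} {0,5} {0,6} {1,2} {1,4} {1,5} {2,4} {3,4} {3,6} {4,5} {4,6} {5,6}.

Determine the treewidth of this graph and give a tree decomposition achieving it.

The largest bag has 4 vertices, giving width 3; this decomposition certifies tw(G) ≤ 3. For the lower bound, the 4 vertices {0, 1, 2, 4} are pairwise adjacent, and any tree decomposition puts a clique entirely inside one bag — forcing width ≥ 3. Combining the bounds, tw(G) = 3.

Treewidth 3.
Bags: B1 = {0, 4, 5, 6}  B2 = {0, 1, 4, 5}  B3 = {0, 1, 2, 4}  B4 = {0, 3, 4, 6}
Tree: B1–B2, B2–B3, B1–B4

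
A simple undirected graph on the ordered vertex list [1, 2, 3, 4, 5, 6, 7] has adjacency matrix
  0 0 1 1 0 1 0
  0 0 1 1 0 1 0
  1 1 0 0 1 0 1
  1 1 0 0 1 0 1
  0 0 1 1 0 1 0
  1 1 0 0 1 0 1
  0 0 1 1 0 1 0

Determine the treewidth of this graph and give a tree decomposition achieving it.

Treewidth 3.
One such decomposition:
Bags: B1 = {3, 4, 5, 6}  B2 = {3, 4, 6, 7}  B3 = {2, 3, 4, 6}  B4 = {1, 3, 4, 6}
Tree: B1–B2, B2–B3, B3–B4

Every bag has size at most 4, so the width is 4 − 1 = 3 and tw(G) ≤ 3. For the lower bound: the 4 vertex sets {4,5}, {3,7}, {6}, {2} are disjoint, each induces a connected subgraph, and every pair is joined by at least one edge of G. Contracting each set to a single vertex therefore yields K_{4} as a minor, and since treewidth is minor-monotone, tw(G) ≥ tw(K_{4}) = 3. Hence tw(G) = 3 exactly.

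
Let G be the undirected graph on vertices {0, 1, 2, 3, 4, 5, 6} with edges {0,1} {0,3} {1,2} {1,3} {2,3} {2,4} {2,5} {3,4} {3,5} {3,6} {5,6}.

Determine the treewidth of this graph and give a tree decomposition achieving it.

The largest bag has 3 vertices, giving width 2; this decomposition certifies tw(G) ≤ 2. Conversely, {0, 1, 3} is a clique of size 3, and the vertices of any clique must share a bag in every tree decomposition; so some bag has ≥ 3 vertices and tw(G) ≥ 2. The upper and lower bounds meet at 2, so that is the treewidth.

Treewidth 2.
Bags: B1 = {1, 2, 3}  B2 = {2, 3, 5}  B3 = {0, 1, 3}  B4 = {2, 3, 4}  B5 = {3, 5, 6}
Tree: B1–B2, B1–B3, B1–B4, B2–B5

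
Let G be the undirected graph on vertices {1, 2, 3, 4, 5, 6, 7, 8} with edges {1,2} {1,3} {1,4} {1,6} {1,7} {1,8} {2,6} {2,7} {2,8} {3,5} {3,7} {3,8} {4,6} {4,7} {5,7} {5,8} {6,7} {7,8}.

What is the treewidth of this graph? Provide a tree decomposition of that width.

Each bag holds 4 vertices, so the decomposition has width 3, which upper-bounds the treewidth. On the other hand G contains the 4-clique {1, 2, 7, 8}. A clique must lie in a single bag of any decomposition, so no decomposition can have width below 3. Hence tw(G) = 3 exactly.

Treewidth 3.
One optimal decomposition is:
Bags: B1 = {1, 2, 6, 7}  B2 = {1, 4, 6, 7}  B3 = {1, 2, 7, 8}  B4 = {1, 3, 7, 8}  B5 = {3, 5, 7, 8}
Tree: B1–B2, B1–B3, B3–B4, B4–B5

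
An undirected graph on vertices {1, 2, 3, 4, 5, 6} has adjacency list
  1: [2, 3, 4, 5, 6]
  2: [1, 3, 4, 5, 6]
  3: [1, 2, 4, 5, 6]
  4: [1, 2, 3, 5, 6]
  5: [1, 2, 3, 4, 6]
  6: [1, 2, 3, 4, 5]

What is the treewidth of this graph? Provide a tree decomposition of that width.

Treewidth 5.
One such decomposition:
Bags: B1 = {1, 2, 3, 4, 5, 6}
Tree: (single bag)

With just one bag of size 6, the width is 6 − 1 = 5, so tw(G) ≤ 5. On the other hand G contains the 6-clique {1, 2, 3, 4, 5, 6}. A clique must lie in a single bag of any decomposition, so no decomposition can have width below 5. Therefore the treewidth is 5.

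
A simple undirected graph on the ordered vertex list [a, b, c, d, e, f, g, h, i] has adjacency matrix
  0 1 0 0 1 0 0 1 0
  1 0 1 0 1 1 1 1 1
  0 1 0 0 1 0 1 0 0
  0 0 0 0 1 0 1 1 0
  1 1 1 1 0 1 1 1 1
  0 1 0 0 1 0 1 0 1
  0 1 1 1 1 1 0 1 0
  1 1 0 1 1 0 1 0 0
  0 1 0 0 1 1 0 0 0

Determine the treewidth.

3

A width-3 tree decomposition is:
Bags: B1 = {b, e, g, h}  B2 = {b, e, f, g}  B3 = {b, e, f, i}  B4 = {d, e, g, h}  B5 = {a, b, e, h}  B6 = {b, c, e, g}
Tree: B1–B2, B2–B3, B1–B4, B1–B5, B1–B6
Every bag has size at most 4, so the width is 4 − 1 = 3 and tw(G) ≤ 3. Conversely, {d, e, g, h} is a clique of size 4, and the vertices of any clique must share a bag in every tree decomposition; so some bag has ≥ 4 vertices and tw(G) ≥ 3. Hence tw(G) = 3 exactly.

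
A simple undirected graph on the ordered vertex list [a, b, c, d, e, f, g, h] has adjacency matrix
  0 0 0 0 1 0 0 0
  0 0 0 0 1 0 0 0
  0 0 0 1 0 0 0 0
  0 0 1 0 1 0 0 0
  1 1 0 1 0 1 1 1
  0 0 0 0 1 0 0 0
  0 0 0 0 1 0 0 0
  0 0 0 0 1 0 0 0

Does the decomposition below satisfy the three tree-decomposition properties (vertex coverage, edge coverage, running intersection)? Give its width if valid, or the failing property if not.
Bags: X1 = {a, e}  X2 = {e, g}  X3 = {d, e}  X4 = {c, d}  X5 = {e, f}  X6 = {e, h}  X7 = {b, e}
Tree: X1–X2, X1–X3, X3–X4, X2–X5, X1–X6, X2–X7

Yes; width 1.

Vertex coverage: the bags together contain {a, b, c, d, e, f, g, h}, the full vertex set. Edge coverage: each edge of G has both endpoints in at least one bag. Running intersection: for every vertex, the bags containing it form a connected subtree. All three properties hold, so this is a valid tree decomposition of width max|bag| − 1 = 1, and hence tw(G) ≤ 1.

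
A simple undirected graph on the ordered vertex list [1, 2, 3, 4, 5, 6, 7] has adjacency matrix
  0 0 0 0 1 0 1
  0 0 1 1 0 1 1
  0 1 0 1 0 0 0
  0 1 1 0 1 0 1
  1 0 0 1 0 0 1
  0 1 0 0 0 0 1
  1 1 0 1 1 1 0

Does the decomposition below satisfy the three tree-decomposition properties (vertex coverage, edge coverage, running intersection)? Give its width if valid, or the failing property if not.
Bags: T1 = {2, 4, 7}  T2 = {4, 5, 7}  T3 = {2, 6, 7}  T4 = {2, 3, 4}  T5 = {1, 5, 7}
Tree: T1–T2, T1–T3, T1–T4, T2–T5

Vertex coverage: the bags together contain {1, 2, 3, 4, 5, 6, 7}, the full vertex set. Edge coverage: each edge of G has both endpoints in at least one bag. Running intersection: for every vertex, the bags containing it form a connected subtree. All three properties hold, so this is a valid tree decomposition of width max|bag| − 1 = 2, and hence tw(G) ≤ 2.

Yes; width 2.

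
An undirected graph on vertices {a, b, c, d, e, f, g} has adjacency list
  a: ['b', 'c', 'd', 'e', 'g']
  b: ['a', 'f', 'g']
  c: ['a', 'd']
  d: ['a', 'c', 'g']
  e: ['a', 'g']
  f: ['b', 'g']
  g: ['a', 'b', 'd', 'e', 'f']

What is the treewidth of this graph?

2

A width-2 tree decomposition is:
Bags: B1 = {a, b, g}  B2 = {a, e, g}  B3 = {b, f, g}  B4 = {a, d, g}  B5 = {a, c, d}
Tree: B1–B2, B1–B3, B2–B4, B4–B5
The largest bag has 3 vertices, giving width 2; this decomposition certifies tw(G) ≤ 2. For the lower bound, the 3 vertices {a, d, g} are pairwise adjacent, and any tree decomposition puts a clique entirely inside one bag — forcing width ≥ 2. Hence tw(G) = 2 exactly.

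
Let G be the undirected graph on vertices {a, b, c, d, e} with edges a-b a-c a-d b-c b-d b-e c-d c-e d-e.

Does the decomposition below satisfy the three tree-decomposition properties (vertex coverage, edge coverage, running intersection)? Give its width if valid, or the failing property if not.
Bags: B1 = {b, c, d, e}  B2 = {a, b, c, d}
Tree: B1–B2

Every vertex of G appears in some bag (union = {a, b, c, d, e}); every edge is covered by a bag; and for each vertex v the set of bags containing v is connected in the bag tree. The decomposition is therefore valid. The largest bag has 4 vertices, so the width is 3.

Yes; width 3.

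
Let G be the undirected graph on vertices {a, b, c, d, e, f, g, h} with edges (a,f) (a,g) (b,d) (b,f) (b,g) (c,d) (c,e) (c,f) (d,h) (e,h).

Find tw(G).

A width-2 tree decomposition is:
Bags: B1 = {c, e, h}  B2 = {c, d, h}  B3 = {c, d, f}  B4 = {b, d, f}  B5 = {a, b, f}  B6 = {a, b, g}
Tree: B1–B2, B2–B3, B3–B4, B4–B5, B5–B6
The largest bag has 3 vertices, giving width 2; this decomposition certifies tw(G) ≤ 2. For the lower bound, G contains the cycle e–h–d–c–e, so G is not a forest; only forests have treewidth ≤ 1, hence tw(G) ≥ 2. Combining the bounds, tw(G) = 2.

2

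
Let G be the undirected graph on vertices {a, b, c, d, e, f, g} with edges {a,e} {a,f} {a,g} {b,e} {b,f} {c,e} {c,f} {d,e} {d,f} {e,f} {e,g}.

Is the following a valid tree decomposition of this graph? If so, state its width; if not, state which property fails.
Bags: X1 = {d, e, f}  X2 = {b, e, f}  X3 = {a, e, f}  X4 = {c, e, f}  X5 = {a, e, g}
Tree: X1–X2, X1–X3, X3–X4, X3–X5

Yes; width 2.

Vertex coverage: the bags together contain {a, b, c, d, e, f, g}, the full vertex set. Edge coverage: each edge of G has both endpoints in at least one bag. Running intersection: for every vertex, the bags containing it form a connected subtree. All three properties hold, so this is a valid tree decomposition of width max|bag| − 1 = 2, and hence tw(G) ≤ 2.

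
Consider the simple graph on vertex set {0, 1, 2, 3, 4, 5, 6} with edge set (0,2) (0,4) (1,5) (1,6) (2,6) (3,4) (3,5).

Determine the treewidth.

2

A width-2 tree decomposition is:
Bags: B1 = {0, 3, 4}  B2 = {0, 3, 5}  B3 = {0, 1, 5}  B4 = {0, 1, 6}  B5 = {0, 2, 6}
Tree: B1–B2, B2–B3, B3–B4, B4–B5
The largest bag has 3 vertices, giving width 2; this decomposition certifies tw(G) ≤ 2. For the lower bound, G contains the cycle 0–4–3–5–1–6–2–0, so G is not a forest; only forests have treewidth ≤ 1, hence tw(G) ≥ 2. The upper and lower bounds meet at 2, so that is the treewidth.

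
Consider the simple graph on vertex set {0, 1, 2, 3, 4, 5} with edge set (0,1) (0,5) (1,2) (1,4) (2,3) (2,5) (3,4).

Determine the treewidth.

2

A width-2 tree decomposition is:
Bags: B1 = {2, 3, 4}  B2 = {1, 2, 4}  B3 = {1, 2, 5}  B4 = {0, 1, 5}
Tree: B1–B2, B2–B3, B3–B4
Every bag has size at most 3, so the width is 3 − 1 = 2 and tw(G) ≤ 2. For the lower bound, G contains the cycle 3–4–1–2–3, so G is not a forest; only forests have treewidth ≤ 1, hence tw(G) ≥ 2. Hence tw(G) = 2 exactly.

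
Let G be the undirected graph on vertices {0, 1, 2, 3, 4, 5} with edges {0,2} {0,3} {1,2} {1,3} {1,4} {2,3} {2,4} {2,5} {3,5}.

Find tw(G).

2

A width-2 tree decomposition is:
Bags: B1 = {2, 3, 5}  B2 = {1, 2, 3}  B3 = {0, 2, 3}  B4 = {1, 2, 4}
Tree: B1–B2, B2–B3, B2–B4
Each bag holds 3 vertices, so the decomposition has width 2, which upper-bounds the treewidth. For the lower bound, the 3 vertices {0, 2, 3} are pairwise adjacent, and any tree decomposition puts a clique entirely inside one bag — forcing width ≥ 2. Therefore the treewidth is 2.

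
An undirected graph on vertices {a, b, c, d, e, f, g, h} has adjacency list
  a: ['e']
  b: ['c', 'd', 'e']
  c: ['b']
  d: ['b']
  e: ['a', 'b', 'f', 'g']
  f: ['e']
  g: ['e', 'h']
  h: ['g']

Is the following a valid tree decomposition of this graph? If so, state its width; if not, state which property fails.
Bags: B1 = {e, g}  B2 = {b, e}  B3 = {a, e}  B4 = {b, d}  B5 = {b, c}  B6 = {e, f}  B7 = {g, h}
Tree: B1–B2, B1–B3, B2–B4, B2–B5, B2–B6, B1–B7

Yes; width 1.

Every vertex of G appears in some bag (union = {a, b, c, d, e, f, g, h}); every edge is covered by a bag; and for each vertex v the set of bags containing v is connected in the bag tree. The decomposition is therefore valid. The largest bag has 2 vertices, so the width is 1.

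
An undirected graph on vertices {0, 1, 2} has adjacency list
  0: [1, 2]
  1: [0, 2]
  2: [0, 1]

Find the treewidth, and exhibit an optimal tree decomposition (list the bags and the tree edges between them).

Treewidth 2.
Bags: B1 = {0, 1, 2}
Tree: (single bag)

A single bag containing all 3 vertices is trivially a valid decomposition of width 2. For the lower bound, the 3 vertices {0, 1, 2} are pairwise adjacent, and any tree decomposition puts a clique entirely inside one bag — forcing width ≥ 2. Combining the bounds, tw(G) = 2.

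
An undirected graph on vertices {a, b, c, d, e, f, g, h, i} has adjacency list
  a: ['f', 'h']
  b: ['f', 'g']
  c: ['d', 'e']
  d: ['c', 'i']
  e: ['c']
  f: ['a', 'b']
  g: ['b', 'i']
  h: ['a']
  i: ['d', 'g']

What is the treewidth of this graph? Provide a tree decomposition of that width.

Treewidth 1.
One such decomposition:
Bags: B1 = {a, h}  B2 = {a, f}  B3 = {b, f}  B4 = {b, g}  B5 = {g, i}  B6 = {d, i}  B7 = {c, d}  B8 = {c, e}
Tree: B1–B2, B2–B3, B3–B4, B4–B5, B5–B6, B6–B7, B7–B8

The largest bag has 2 vertices, giving width 1; this decomposition certifies tw(G) ≤ 1. G has an edge, so its treewidth is at least 1. The upper and lower bounds meet at 1, so that is the treewidth.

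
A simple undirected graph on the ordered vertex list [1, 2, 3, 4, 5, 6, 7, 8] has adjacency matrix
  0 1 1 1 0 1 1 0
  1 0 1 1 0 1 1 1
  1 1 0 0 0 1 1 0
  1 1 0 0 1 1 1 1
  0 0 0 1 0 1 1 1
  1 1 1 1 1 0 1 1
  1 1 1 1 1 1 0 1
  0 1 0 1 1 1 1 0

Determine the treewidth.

A width-4 tree decomposition is:
Bags: B1 = {4, 5, 6, 7, 8}  B2 = {2, 4, 6, 7, 8}  B3 = {1, 2, 4, 6, 7}  B4 = {1, 2, 3, 6, 7}
Tree: B1–B2, B2–B3, B3–B4
The largest bag has 5 vertices, giving width 4; this decomposition certifies tw(G) ≤ 4. Conversely, {2, 4, 6, 7, 8} is a clique of size 5, and the vertices of any clique must share a bag in every tree decomposition; so some bag has ≥ 5 vertices and tw(G) ≥ 4. The upper and lower bounds meet at 4, so that is the treewidth.

4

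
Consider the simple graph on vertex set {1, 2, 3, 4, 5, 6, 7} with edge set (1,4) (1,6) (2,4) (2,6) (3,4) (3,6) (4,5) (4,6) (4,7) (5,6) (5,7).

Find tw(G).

2

A width-2 tree decomposition is:
Bags: B1 = {4, 5, 6}  B2 = {2, 4, 6}  B3 = {1, 4, 6}  B4 = {3, 4, 6}  B5 = {4, 5, 7}
Tree: B1–B2, B1–B3, B2–B4, B1–B5
The largest bag has 3 vertices, giving width 2; this decomposition certifies tw(G) ≤ 2. On the other hand G contains the 3-clique {1, 4, 6}. A clique must lie in a single bag of any decomposition, so no decomposition can have width below 2. Hence tw(G) = 2 exactly.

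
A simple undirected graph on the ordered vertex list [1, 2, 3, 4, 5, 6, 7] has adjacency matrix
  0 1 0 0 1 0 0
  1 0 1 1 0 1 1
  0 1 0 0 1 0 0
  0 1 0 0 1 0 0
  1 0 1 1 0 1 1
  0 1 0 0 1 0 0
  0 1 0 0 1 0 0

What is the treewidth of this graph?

2

A width-2 tree decomposition is:
Bags: B1 = {2, 4, 5}  B2 = {2, 3, 5}  B3 = {1, 2, 5}  B4 = {2, 5, 7}  B5 = {2, 5, 6}
Tree: B1–B2, B2–B3, B3–B4, B4–B5
The largest bag has 3 vertices, giving width 2; this decomposition certifies tw(G) ≤ 2. The edges 5–4–2–3–5 form a cycle, so G is not a tree and its treewidth is at least 2. The upper and lower bounds meet at 2, so that is the treewidth.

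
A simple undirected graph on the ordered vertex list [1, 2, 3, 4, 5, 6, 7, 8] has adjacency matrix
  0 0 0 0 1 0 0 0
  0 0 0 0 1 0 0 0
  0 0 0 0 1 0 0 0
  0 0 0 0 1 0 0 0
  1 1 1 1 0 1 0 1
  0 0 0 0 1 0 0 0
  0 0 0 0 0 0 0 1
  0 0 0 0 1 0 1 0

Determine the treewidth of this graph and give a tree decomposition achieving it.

Every bag has size at most 2, so the width is 2 − 1 = 1 and tw(G) ≤ 1. Since G has at least one edge (e.g. 5–1), it is not an edgeless graph, so tw(G) ≥ 1. Hence tw(G) = 1 exactly.

Treewidth 1.
Bags: B1 = {1, 5}  B2 = {5, 8}  B3 = {2, 5}  B4 = {4, 5}  B5 = {7, 8}  B6 = {5, 6}  B7 = {3, 5}
Tree: B1–B2, B2–B3, B2–B4, B2–B5, B3–B6, B6–B7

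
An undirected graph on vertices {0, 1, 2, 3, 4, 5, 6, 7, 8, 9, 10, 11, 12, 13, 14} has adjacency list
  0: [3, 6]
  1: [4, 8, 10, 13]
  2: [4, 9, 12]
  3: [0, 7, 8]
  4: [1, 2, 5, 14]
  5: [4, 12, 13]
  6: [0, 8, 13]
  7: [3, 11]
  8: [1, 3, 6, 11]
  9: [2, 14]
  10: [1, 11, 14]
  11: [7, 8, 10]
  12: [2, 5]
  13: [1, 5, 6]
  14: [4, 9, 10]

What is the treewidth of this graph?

A width-3 tree decomposition is:
Bags: B1 = {2, 5, 9, 12}  B2 = {2, 4, 5, 9}  B3 = {4, 5, 9, 14}  B4 = {4, 5, 13, 14}  B5 = {1, 4, 13, 14}  B6 = {1, 10, 13, 14}  B7 = {1, 6, 10, 13}  B8 = {1, 6, 8, 10}  B9 = {6, 8, 10, 11}  B10 = {0, 6, 8, 11}  B11 = {0, 3, 8, 11}  B12 = {0, 3, 7, 11}
Tree: B1–B2, B2–B3, B3–B4, B4–B5, B5–B6, B6–B7, B7–B8, B8–B9, B9–B10, B10–B11, B11–B12
Every bag has size at most 4, so the width is 4 − 1 = 3 and tw(G) ≤ 3. For the lower bound: the 4 vertex sets {2,9,12}, {5}, {4}, {1,10,13,14} are disjoint, each induces a connected subgraph, and every pair is joined by at least one edge of G. Contracting each set to a single vertex therefore yields K_{4} as a minor, and since treewidth is minor-monotone, tw(G) ≥ tw(K_{4}) = 3. Hence tw(G) = 3 exactly.

3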